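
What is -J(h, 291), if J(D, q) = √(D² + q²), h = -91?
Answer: -√92962 ≈ -304.90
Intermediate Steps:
-J(h, 291) = -√((-91)² + 291²) = -√(8281 + 84681) = -√92962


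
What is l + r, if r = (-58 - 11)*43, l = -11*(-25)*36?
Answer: 6933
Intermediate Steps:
l = 9900 (l = 275*36 = 9900)
r = -2967 (r = -69*43 = -2967)
l + r = 9900 - 2967 = 6933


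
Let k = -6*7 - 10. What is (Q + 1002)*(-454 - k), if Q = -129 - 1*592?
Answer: -112962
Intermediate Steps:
k = -52 (k = -42 - 10 = -52)
Q = -721 (Q = -129 - 592 = -721)
(Q + 1002)*(-454 - k) = (-721 + 1002)*(-454 - 1*(-52)) = 281*(-454 + 52) = 281*(-402) = -112962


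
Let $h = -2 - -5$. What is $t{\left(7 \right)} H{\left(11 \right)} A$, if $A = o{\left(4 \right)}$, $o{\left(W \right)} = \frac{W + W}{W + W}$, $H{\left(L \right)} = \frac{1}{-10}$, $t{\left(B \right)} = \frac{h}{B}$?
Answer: $- \frac{3}{70} \approx -0.042857$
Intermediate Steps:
$h = 3$ ($h = -2 + 5 = 3$)
$t{\left(B \right)} = \frac{3}{B}$
$H{\left(L \right)} = - \frac{1}{10}$
$o{\left(W \right)} = 1$ ($o{\left(W \right)} = \frac{2 W}{2 W} = 2 W \frac{1}{2 W} = 1$)
$A = 1$
$t{\left(7 \right)} H{\left(11 \right)} A = \frac{3}{7} \left(- \frac{1}{10}\right) 1 = \left(- \frac{3}{70}\right) 1 = - \frac{3}{70}$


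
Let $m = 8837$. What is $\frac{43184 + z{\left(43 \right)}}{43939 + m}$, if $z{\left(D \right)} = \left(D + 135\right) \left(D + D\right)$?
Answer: $\frac{14623}{13194} \approx 1.1083$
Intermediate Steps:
$z{\left(D \right)} = 2 D \left(135 + D\right)$ ($z{\left(D \right)} = \left(135 + D\right) 2 D = 2 D \left(135 + D\right)$)
$\frac{43184 + z{\left(43 \right)}}{43939 + m} = \frac{43184 + 2 \cdot 43 \left(135 + 43\right)}{43939 + 8837} = \frac{43184 + 2 \cdot 43 \cdot 178}{52776} = \left(43184 + 15308\right) \frac{1}{52776} = 58492 \cdot \frac{1}{52776} = \frac{14623}{13194}$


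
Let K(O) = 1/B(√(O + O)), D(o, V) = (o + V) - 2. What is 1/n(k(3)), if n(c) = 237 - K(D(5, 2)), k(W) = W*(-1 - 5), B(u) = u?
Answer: 2370/561689 + √10/561689 ≈ 0.0042250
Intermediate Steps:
k(W) = -6*W (k(W) = W*(-6) = -6*W)
D(o, V) = -2 + V + o (D(o, V) = (V + o) - 2 = -2 + V + o)
K(O) = √2/(2*√O) (K(O) = 1/(√(O + O)) = 1/(√(2*O)) = 1/(√2*√O) = √2/(2*√O))
n(c) = 237 - √10/10 (n(c) = 237 - √2/(2*√(-2 + 2 + 5)) = 237 - √2/(2*√5) = 237 - √2*√5/5/2 = 237 - √10/10)
1/n(k(3)) = 1/(237 - √10/10)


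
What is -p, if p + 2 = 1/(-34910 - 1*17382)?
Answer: 104585/52292 ≈ 2.0000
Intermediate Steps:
p = -104585/52292 (p = -2 + 1/(-34910 - 1*17382) = -2 + 1/(-34910 - 17382) = -2 + 1/(-52292) = -2 - 1/52292 = -104585/52292 ≈ -2.0000)
-p = -1*(-104585/52292) = 104585/52292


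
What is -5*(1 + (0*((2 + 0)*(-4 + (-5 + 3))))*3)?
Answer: -5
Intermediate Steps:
-5*(1 + (0*((2 + 0)*(-4 + (-5 + 3))))*3) = -5*(1 + (0*(2*(-4 - 2)))*3) = -5*(1 + (0*(2*(-6)))*3) = -5*(1 + (0*(-12))*3) = -5*(1 + 0*3) = -5*(1 + 0) = -5*1 = -5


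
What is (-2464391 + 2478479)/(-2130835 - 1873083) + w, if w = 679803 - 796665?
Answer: -233952939702/2001959 ≈ -1.1686e+5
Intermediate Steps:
w = -116862
(-2464391 + 2478479)/(-2130835 - 1873083) + w = (-2464391 + 2478479)/(-2130835 - 1873083) - 116862 = 14088/(-4003918) - 116862 = 14088*(-1/4003918) - 116862 = -7044/2001959 - 116862 = -233952939702/2001959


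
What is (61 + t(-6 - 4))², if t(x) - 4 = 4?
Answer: 4761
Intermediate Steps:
t(x) = 8 (t(x) = 4 + 4 = 8)
(61 + t(-6 - 4))² = (61 + 8)² = 69² = 4761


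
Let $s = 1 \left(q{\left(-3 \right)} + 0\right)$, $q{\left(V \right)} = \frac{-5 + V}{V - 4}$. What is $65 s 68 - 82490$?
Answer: $- \frac{542070}{7} \approx -77439.0$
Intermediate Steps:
$q{\left(V \right)} = \frac{-5 + V}{-4 + V}$
$s = \frac{8}{7}$ ($s = 1 \left(\frac{-5 - 3}{-4 - 3} + 0\right) = 1 \left(\frac{1}{-7} \left(-8\right) + 0\right) = 1 \left(\left(- \frac{1}{7}\right) \left(-8\right) + 0\right) = 1 \left(\frac{8}{7} + 0\right) = 1 \cdot \frac{8}{7} = \frac{8}{7} \approx 1.1429$)
$65 s 68 - 82490 = 65 \cdot \frac{8}{7} \cdot 68 - 82490 = \frac{520}{7} \cdot 68 - 82490 = \frac{35360}{7} - 82490 = - \frac{542070}{7}$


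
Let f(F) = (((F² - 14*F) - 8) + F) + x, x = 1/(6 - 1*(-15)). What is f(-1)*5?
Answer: 635/21 ≈ 30.238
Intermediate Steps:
x = 1/21 (x = 1/(6 + 15) = 1/21 ≈ 0.047619)
f(F) = -167/21 + F² - 13*F (f(F) = (((F² - 14*F) - 8) + F) + 1/21 = ((-8 + F² - 14*F) + F) + 1/21 = (-8 + F² - 13*F) + 1/21 = -167/21 + F² - 13*F)
f(-1)*5 = (-167/21 + (-1)² - 13*(-1))*5 = (-167/21 + 1 + 13)*5 = (127/21)*5 = 635/21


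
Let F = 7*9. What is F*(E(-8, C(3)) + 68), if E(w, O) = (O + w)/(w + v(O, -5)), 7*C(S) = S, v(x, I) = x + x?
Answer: 217539/50 ≈ 4350.8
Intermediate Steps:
v(x, I) = 2*x
C(S) = S/7
E(w, O) = (O + w)/(w + 2*O)
F = 63
F*(E(-8, C(3)) + 68) = 63*(((⅐)*3 - 8)/(-8 + 2*((⅐)*3)) + 68) = 63*((3/7 - 8)/(-8 + 2*(3/7)) + 68) = 63*(-53/7/(-8 + 6/7) + 68) = 63*(-53/7/(-50/7) + 68) = 63*(-7/50*(-53/7) + 68) = 63*(53/50 + 68) = 63*(3453/50) = 217539/50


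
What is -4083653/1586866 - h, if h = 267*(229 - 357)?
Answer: 54228648763/1586866 ≈ 34173.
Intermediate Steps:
h = -34176 (h = 267*(-128) = -34176)
-4083653/1586866 - h = -4083653/1586866 - 1*(-34176) = -4083653*1/1586866 + 34176 = -4083653/1586866 + 34176 = 54228648763/1586866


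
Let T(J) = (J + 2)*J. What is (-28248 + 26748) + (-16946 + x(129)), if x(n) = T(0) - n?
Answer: -18575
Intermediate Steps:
T(J) = J*(2 + J) (T(J) = (2 + J)*J = J*(2 + J))
x(n) = -n (x(n) = 0*(2 + 0) - n = 0*2 - n = 0 - n = -n)
(-28248 + 26748) + (-16946 + x(129)) = (-28248 + 26748) + (-16946 - 1*129) = -1500 + (-16946 - 129) = -1500 - 17075 = -18575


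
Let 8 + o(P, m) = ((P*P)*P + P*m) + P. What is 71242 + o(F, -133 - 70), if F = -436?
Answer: -82722550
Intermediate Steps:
o(P, m) = -8 + P + P³ + P*m (o(P, m) = -8 + (((P*P)*P + P*m) + P) = -8 + ((P²*P + P*m) + P) = -8 + ((P³ + P*m) + P) = -8 + (P + P³ + P*m) = -8 + P + P³ + P*m)
71242 + o(F, -133 - 70) = 71242 + (-8 - 436 + (-436)³ - 436*(-133 - 70)) = 71242 + (-8 - 436 - 82881856 - 436*(-203)) = 71242 + (-8 - 436 - 82881856 + 88508) = 71242 - 82793792 = -82722550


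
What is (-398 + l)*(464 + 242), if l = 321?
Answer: -54362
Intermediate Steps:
(-398 + l)*(464 + 242) = (-398 + 321)*(464 + 242) = -77*706 = -54362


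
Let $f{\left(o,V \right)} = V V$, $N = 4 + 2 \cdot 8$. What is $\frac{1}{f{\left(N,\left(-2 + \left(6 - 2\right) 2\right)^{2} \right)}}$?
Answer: $\frac{1}{1296} \approx 0.0007716$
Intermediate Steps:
$N = 20$ ($N = 4 + 16 = 20$)
$f{\left(o,V \right)} = V^{2}$
$\frac{1}{f{\left(N,\left(-2 + \left(6 - 2\right) 2\right)^{2} \right)}} = \frac{1}{\left(\left(-2 + \left(6 - 2\right) 2\right)^{2}\right)^{2}} = \frac{1}{\left(\left(-2 + 4 \cdot 2\right)^{2}\right)^{2}} = \frac{1}{\left(\left(-2 + 8\right)^{2}\right)^{2}} = \frac{1}{\left(6^{2}\right)^{2}} = \frac{1}{36^{2}} = \frac{1}{1296}$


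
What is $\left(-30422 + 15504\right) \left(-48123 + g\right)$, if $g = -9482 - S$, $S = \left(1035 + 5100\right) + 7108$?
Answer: $1056910464$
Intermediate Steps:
$S = 13243$ ($S = 6135 + 7108 = 13243$)
$g = -22725$ ($g = -9482 - 13243 = -22725$)
$\left(-30422 + 15504\right) \left(-48123 + g\right) = \left(-30422 + 15504\right) \left(-48123 - 22725\right) = \left(-14918\right) \left(-70848\right) = 1056910464$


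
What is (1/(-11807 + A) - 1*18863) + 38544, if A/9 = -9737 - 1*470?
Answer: 2040329269/103670 ≈ 19681.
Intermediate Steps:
A = -91863 (A = 9*(-9737 - 1*470) = 9*(-9737 - 470) = 9*(-10207) = -91863)
(1/(-11807 + A) - 1*18863) + 38544 = (1/(-11807 - 91863) - 1*18863) + 38544 = (1/(-103670) - 18863) + 38544 = (-1/103670 - 18863) + 38544 = -1955527211/103670 + 38544 = 2040329269/103670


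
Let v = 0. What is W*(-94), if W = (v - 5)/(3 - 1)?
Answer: 235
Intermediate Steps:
W = -5/2 (W = (0 - 5)/(3 - 1) = -5/2 ≈ -2.5000)
W*(-94) = -5/2*(-94) = 235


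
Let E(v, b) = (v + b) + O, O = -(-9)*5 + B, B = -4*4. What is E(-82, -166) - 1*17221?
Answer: -17440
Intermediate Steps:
B = -16
O = 29 (O = -(-9)*5 - 16 = -3*(-15) - 16 = 45 - 16 = 29)
E(v, b) = 29 + b + v (E(v, b) = (v + b) + 29 = (b + v) + 29 = 29 + b + v)
E(-82, -166) - 1*17221 = (29 - 166 - 82) - 1*17221 = -219 - 17221 = -17440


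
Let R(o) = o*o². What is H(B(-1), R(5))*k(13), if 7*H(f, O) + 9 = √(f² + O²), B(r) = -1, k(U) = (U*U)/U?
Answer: -117/7 + 13*√15626/7 ≈ 215.44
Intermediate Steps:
k(U) = U (k(U) = U²/U = U)
R(o) = o³
H(f, O) = -9/7 + √(O² + f²)/7 (H(f, O) = -9/7 + √(f² + O²)/7 = -9/7 + √(O² + f²)/7)
H(B(-1), R(5))*k(13) = (-9/7 + √((5³)² + (-1)²)/7)*13 = (-9/7 + √(125² + 1)/7)*13 = (-9/7 + √(15625 + 1)/7)*13 = (-9/7 + √15626/7)*13 = -117/7 + 13*√15626/7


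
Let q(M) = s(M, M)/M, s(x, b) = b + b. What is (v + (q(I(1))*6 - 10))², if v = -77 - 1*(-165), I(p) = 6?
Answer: 8100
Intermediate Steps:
s(x, b) = 2*b
q(M) = 2 (q(M) = (2*M)/M = 2)
v = 88 (v = -77 + 165 = 88)
(v + (q(I(1))*6 - 10))² = (88 + (2*6 - 10))² = (88 + (12 - 10))² = (88 + 2)² = 90² = 8100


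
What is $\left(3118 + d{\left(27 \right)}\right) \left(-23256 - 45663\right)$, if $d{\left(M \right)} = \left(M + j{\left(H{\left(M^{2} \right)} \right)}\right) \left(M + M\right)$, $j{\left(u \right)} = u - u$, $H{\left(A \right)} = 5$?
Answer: $-315373344$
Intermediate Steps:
$j{\left(u \right)} = 0$
$d{\left(M \right)} = 2 M^{2}$ ($d{\left(M \right)} = \left(M + 0\right) \left(M + M\right) = M 2 M = 2 M^{2}$)
$\left(3118 + d{\left(27 \right)}\right) \left(-23256 - 45663\right) = \left(3118 + 2 \cdot 27^{2}\right) \left(-23256 - 45663\right) = \left(3118 + 2 \cdot 729\right) \left(-68919\right) = \left(3118 + 1458\right) \left(-68919\right) = 4576 \left(-68919\right) = -315373344$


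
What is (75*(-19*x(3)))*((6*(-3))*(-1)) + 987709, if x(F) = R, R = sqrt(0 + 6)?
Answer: 987709 - 25650*sqrt(6) ≈ 9.2488e+5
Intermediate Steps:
R = sqrt(6) ≈ 2.4495
x(F) = sqrt(6)
(75*(-19*x(3)))*((6*(-3))*(-1)) + 987709 = (75*(-19*sqrt(6)))*((6*(-3))*(-1)) + 987709 = (-1425*sqrt(6))*(-18*(-1)) + 987709 = -1425*sqrt(6)*18 + 987709 = -25650*sqrt(6) + 987709 = 987709 - 25650*sqrt(6)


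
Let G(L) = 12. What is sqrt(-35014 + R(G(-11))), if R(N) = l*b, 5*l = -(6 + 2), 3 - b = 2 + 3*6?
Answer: I*sqrt(874670)/5 ≈ 187.05*I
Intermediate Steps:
b = -17 (b = 3 - (2 + 3*6) = 3 - (2 + 18) = 3 - 1*20 = 3 - 20 = -17)
l = -8/5 (l = (-(6 + 2))/5 = (-1*8)/5 = (1/5)*(-8) = -8/5 ≈ -1.6000)
R(N) = 136/5 (R(N) = -8/5*(-17) = 136/5)
sqrt(-35014 + R(G(-11))) = sqrt(-35014 + 136/5) = sqrt(-174934/5) = I*sqrt(874670)/5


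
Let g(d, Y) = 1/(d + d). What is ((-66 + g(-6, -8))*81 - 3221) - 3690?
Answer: -49055/4 ≈ -12264.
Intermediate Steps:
g(d, Y) = 1/(2*d)
((-66 + g(-6, -8))*81 - 3221) - 3690 = ((-66 + (½)/(-6))*81 - 3221) - 3690 = ((-66 + (½)*(-⅙))*81 - 3221) - 3690 = ((-66 - 1/12)*81 - 3221) - 3690 = (-793/12*81 - 3221) - 3690 = (-21411/4 - 3221) - 3690 = -34295/4 - 3690 = -49055/4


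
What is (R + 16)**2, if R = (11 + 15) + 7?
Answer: 2401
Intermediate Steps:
R = 33 (R = 26 + 7 = 33)
(R + 16)**2 = (33 + 16)**2 = 49**2 = 2401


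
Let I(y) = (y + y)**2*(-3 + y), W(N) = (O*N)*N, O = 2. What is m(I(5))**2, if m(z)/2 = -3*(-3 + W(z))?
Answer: 230382720324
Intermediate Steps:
W(N) = 2*N**2 (W(N) = (2*N)*N = 2*N**2)
I(y) = 4*y**2*(-3 + y) (I(y) = (2*y)**2*(-3 + y) = (4*y**2)*(-3 + y) = 4*y**2*(-3 + y))
m(z) = 18 - 12*z**2 (m(z) = 2*(-3*(-3 + 2*z**2)) = 2*(9 - 6*z**2) = 18 - 12*z**2)
m(I(5))**2 = (18 - 12*10000*(-3 + 5)**2)**2 = (18 - 12*(4*25*2)**2)**2 = (18 - 12*200**2)**2 = (18 - 12*40000)**2 = (18 - 480000)**2 = (-479982)**2 = 230382720324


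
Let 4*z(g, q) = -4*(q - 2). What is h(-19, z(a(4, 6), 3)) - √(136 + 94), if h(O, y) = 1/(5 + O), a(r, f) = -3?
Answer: -1/14 - √230 ≈ -15.237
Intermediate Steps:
z(g, q) = 2 - q (z(g, q) = (-4*(q - 2))/4 = (-4*(-2 + q))/4 = (8 - 4*q)/4 = 2 - q)
h(-19, z(a(4, 6), 3)) - √(136 + 94) = 1/(5 - 19) - √(136 + 94) = 1/(-14) - √230 = -1/14 - √230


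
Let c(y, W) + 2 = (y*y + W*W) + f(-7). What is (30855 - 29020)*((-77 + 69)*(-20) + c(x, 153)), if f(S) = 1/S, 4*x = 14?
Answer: 1211494525/28 ≈ 4.3268e+7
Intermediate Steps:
x = 7/2 (x = (1/4)*14 = 7/2 ≈ 3.5000)
c(y, W) = -15/7 + W**2 + y**2 (c(y, W) = -2 + ((y*y + W*W) + 1/(-7)) = -2 + ((y**2 + W**2) - 1/7) = -2 + ((W**2 + y**2) - 1/7) = -2 + (-1/7 + W**2 + y**2) = -15/7 + W**2 + y**2)
(30855 - 29020)*((-77 + 69)*(-20) + c(x, 153)) = (30855 - 29020)*((-77 + 69)*(-20) + (-15/7 + 153**2 + (7/2)**2)) = 1835*(-8*(-20) + (-15/7 + 23409 + 49/4)) = 1835*(160 + 655735/28) = 1835*(660215/28) = 1211494525/28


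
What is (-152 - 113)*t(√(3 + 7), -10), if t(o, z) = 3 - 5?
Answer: 530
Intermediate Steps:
t(o, z) = -2
(-152 - 113)*t(√(3 + 7), -10) = (-152 - 113)*(-2) = -265*(-2) = 530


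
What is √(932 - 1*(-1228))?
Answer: 12*√15 ≈ 46.476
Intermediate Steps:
√(932 - 1*(-1228)) = √(932 + 1228) = √2160 = 12*√15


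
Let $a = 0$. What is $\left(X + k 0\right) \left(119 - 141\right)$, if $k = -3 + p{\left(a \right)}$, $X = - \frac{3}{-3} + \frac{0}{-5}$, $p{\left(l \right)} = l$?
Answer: $-22$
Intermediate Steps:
$X = 1$ ($X = \left(-3\right) \left(- \frac{1}{3}\right) + 0 \left(- \frac{1}{5}\right) = 1 + 0 = 1$)
$k = -3$ ($k = -3 + 0 = -3$)
$\left(X + k 0\right) \left(119 - 141\right) = \left(1 - 0\right) \left(119 - 141\right) = \left(1 + 0\right) \left(-22\right) = 1 \left(-22\right) = -22$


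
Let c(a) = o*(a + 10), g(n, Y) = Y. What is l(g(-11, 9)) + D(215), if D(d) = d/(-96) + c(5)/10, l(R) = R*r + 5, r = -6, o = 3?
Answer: -4487/96 ≈ -46.740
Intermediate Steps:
c(a) = 30 + 3*a (c(a) = 3*(a + 10) = 3*(10 + a) = 30 + 3*a)
l(R) = 5 - 6*R (l(R) = R*(-6) + 5 = -6*R + 5 = 5 - 6*R)
D(d) = 9/2 - d/96 (D(d) = d/(-96) + (30 + 3*5)/10 = d*(-1/96) + (30 + 15)*(⅒) = -d/96 + 45*(⅒) = -d/96 + 9/2 = 9/2 - d/96)
l(g(-11, 9)) + D(215) = (5 - 6*9) + (9/2 - 1/96*215) = (5 - 54) + (9/2 - 215/96) = -49 + 217/96 = -4487/96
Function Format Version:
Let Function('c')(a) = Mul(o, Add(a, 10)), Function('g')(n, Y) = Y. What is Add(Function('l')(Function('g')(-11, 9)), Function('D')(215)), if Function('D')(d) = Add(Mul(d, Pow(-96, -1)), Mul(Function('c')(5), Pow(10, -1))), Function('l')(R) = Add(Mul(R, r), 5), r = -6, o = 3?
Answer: Rational(-4487, 96) ≈ -46.740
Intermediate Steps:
Function('c')(a) = Add(30, Mul(3, a)) (Function('c')(a) = Mul(3, Add(a, 10)) = Mul(3, Add(10, a)) = Add(30, Mul(3, a)))
Function('l')(R) = Add(5, Mul(-6, R)) (Function('l')(R) = Add(Mul(R, -6), 5) = Add(Mul(-6, R), 5) = Add(5, Mul(-6, R)))
Function('D')(d) = Add(Rational(9, 2), Mul(Rational(-1, 96), d)) (Function('D')(d) = Add(Mul(d, Pow(-96, -1)), Mul(Add(30, Mul(3, 5)), Pow(10, -1))) = Add(Mul(d, Rational(-1, 96)), Mul(Add(30, 15), Rational(1, 10))) = Add(Mul(Rational(-1, 96), d), Mul(45, Rational(1, 10))) = Add(Mul(Rational(-1, 96), d), Rational(9, 2)) = Add(Rational(9, 2), Mul(Rational(-1, 96), d)))
Add(Function('l')(Function('g')(-11, 9)), Function('D')(215)) = Add(Add(5, Mul(-6, 9)), Add(Rational(9, 2), Mul(Rational(-1, 96), 215))) = Add(Add(5, -54), Add(Rational(9, 2), Rational(-215, 96))) = Add(-49, Rational(217, 96)) = Rational(-4487, 96)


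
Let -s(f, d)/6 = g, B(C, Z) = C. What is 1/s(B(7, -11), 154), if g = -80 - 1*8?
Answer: 1/528 ≈ 0.0018939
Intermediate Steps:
g = -88 (g = -80 - 8 = -88)
s(f, d) = 528 (s(f, d) = -6*(-88) = 528)
1/s(B(7, -11), 154) = 1/528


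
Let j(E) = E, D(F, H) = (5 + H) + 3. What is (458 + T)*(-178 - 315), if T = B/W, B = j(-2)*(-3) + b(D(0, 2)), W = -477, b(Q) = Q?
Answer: -107695850/477 ≈ -2.2578e+5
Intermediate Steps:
D(F, H) = 8 + H
B = 16 (B = -2*(-3) + (8 + 2) = 6 + 10 = 16)
T = -16/477 (T = 16/(-477) = 16*(-1/477) = -16/477 ≈ -0.033543)
(458 + T)*(-178 - 315) = (458 - 16/477)*(-178 - 315) = (218450/477)*(-493) = -107695850/477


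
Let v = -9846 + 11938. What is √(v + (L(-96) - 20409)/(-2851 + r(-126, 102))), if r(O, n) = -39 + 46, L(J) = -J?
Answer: √52402991/158 ≈ 45.816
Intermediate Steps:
r(O, n) = 7
v = 2092
√(v + (L(-96) - 20409)/(-2851 + r(-126, 102))) = √(2092 + (-1*(-96) - 20409)/(-2851 + 7)) = √(2092 + (96 - 20409)/(-2844)) = √(2092 - 20313*(-1/2844)) = √(2092 + 2257/316) = √(663329/316) = √52402991/158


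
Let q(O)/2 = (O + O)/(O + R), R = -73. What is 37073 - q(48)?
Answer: 927017/25 ≈ 37081.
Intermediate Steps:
q(O) = 4*O/(-73 + O) (q(O) = 2*((O + O)/(O - 73)) = 2*((2*O)/(-73 + O)) = 2*(2*O/(-73 + O)) = 4*O/(-73 + O))
37073 - q(48) = 37073 - 4*48/(-73 + 48) = 37073 - 4*48/(-25) = 37073 - 4*48*(-1)/25 = 37073 - 1*(-192/25) = 37073 + 192/25 = 927017/25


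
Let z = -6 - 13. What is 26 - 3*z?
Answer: 83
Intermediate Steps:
z = -19
26 - 3*z = 26 - 3*(-19) = 26 + 57 = 83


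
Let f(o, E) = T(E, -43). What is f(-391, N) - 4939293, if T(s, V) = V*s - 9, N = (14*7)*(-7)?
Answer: -4909804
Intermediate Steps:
N = -686 (N = 98*(-7) = -686)
T(s, V) = -9 + V*s
f(o, E) = -9 - 43*E
f(-391, N) - 4939293 = (-9 - 43*(-686)) - 4939293 = (-9 + 29498) - 4939293 = 29489 - 4939293 = -4909804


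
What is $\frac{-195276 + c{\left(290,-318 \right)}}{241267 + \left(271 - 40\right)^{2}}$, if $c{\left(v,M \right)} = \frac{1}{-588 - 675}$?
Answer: $- \frac{246633589}{372115164} \approx -0.66279$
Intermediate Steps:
$c{\left(v,M \right)} = - \frac{1}{1263}$ ($c{\left(v,M \right)} = \frac{1}{-1263} = - \frac{1}{1263}$)
$\frac{-195276 + c{\left(290,-318 \right)}}{241267 + \left(271 - 40\right)^{2}} = \frac{-195276 - \frac{1}{1263}}{241267 + \left(271 - 40\right)^{2}} = - \frac{246633589}{1263 \left(241267 + 231^{2}\right)} = - \frac{246633589}{1263 \left(241267 + 53361\right)} = - \frac{246633589}{1263 \cdot 294628} = \left(- \frac{246633589}{1263}\right) \frac{1}{294628} = - \frac{246633589}{372115164}$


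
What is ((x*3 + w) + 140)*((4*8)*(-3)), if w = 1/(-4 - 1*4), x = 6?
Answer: -15156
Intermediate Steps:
w = -1/8 (w = 1/(-4 - 4) = 1/(-8) = -1/8 ≈ -0.12500)
((x*3 + w) + 140)*((4*8)*(-3)) = ((6*3 - 1/8) + 140)*((4*8)*(-3)) = ((18 - 1/8) + 140)*(32*(-3)) = (143/8 + 140)*(-96) = (1263/8)*(-96) = -15156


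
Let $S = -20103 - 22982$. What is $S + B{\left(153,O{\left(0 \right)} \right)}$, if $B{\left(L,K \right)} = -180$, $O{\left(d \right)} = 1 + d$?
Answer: $-43265$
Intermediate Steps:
$S = -43085$
$S + B{\left(153,O{\left(0 \right)} \right)} = -43085 - 180 = -43265$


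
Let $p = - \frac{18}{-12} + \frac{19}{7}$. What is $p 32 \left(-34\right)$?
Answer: $- \frac{32096}{7} \approx -4585.1$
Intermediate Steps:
$p = \frac{59}{14}$ ($p = \left(-18\right) \left(- \frac{1}{12}\right) + 19 \cdot \frac{1}{7} = \frac{3}{2} + \frac{19}{7} = \frac{59}{14} \approx 4.2143$)
$p 32 \left(-34\right) = \frac{59}{14} \cdot 32 \left(-34\right) = \frac{944}{7} \left(-34\right) = - \frac{32096}{7}$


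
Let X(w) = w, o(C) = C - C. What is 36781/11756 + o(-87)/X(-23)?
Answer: 36781/11756 ≈ 3.1287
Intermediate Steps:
o(C) = 0
36781/11756 + o(-87)/X(-23) = 36781/11756 + 0/(-23) = 36781*(1/11756) + 0*(-1/23) = 36781/11756 + 0 = 36781/11756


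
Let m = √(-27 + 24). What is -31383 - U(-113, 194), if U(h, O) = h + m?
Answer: -31270 - I*√3 ≈ -31270.0 - 1.732*I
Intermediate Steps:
m = I*√3 (m = √(-3) = I*√3 ≈ 1.732*I)
U(h, O) = h + I*√3
-31383 - U(-113, 194) = -31383 - (-113 + I*√3) = -31383 + (113 - I*√3) = -31270 - I*√3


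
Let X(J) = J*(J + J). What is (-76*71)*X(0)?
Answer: 0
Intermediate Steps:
X(J) = 2*J² (X(J) = J*(2*J) = 2*J²)
(-76*71)*X(0) = (-76*71)*(2*0²) = -10792*0 = -5396*0 = 0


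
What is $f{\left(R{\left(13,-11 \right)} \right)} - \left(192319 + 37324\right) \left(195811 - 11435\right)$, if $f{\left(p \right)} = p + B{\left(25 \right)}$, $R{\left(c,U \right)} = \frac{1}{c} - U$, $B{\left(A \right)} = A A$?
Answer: $- \frac{550428542715}{13} \approx -4.2341 \cdot 10^{10}$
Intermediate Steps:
$B{\left(A \right)} = A^{2}$
$f{\left(p \right)} = 625 + p$ ($f{\left(p \right)} = p + 25^{2} = p + 625 = 625 + p$)
$f{\left(R{\left(13,-11 \right)} \right)} - \left(192319 + 37324\right) \left(195811 - 11435\right) = \left(625 + \left(\frac{1}{13} - -11\right)\right) - \left(192319 + 37324\right) \left(195811 - 11435\right) = \left(625 + \left(\frac{1}{13} + 11\right)\right) - 229643 \cdot 184376 = \left(625 + \frac{144}{13}\right) - 42340657768 = \frac{8269}{13} - 42340657768 = - \frac{550428542715}{13}$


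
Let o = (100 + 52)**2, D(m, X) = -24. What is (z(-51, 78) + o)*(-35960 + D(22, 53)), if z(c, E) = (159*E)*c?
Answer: 21928577632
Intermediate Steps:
z(c, E) = 159*E*c
o = 23104 (o = 152**2 = 23104)
(z(-51, 78) + o)*(-35960 + D(22, 53)) = (159*78*(-51) + 23104)*(-35960 - 24) = (-632502 + 23104)*(-35984) = -609398*(-35984) = 21928577632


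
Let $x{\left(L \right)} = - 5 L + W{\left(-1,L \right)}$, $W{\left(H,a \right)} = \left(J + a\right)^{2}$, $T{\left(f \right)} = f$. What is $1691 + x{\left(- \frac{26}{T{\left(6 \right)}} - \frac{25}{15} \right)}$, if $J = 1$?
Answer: $1746$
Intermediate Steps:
$W{\left(H,a \right)} = \left(1 + a\right)^{2}$
$x{\left(L \right)} = \left(1 + L\right)^{2} - 5 L$ ($x{\left(L \right)} = - 5 L + \left(1 + L\right)^{2} = \left(1 + L\right)^{2} - 5 L$)
$1691 + x{\left(- \frac{26}{T{\left(6 \right)}} - \frac{25}{15} \right)} = 1691 + \left(\left(1 - \left(\frac{5}{3} + \frac{13}{3}\right)\right)^{2} - 5 \left(- \frac{26}{6} - \frac{25}{15}\right)\right) = 1691 + \left(\left(1 - 6\right)^{2} - 5 \left(\left(-26\right) \frac{1}{6} - \frac{5}{3}\right)\right) = 1691 + \left(\left(1 - 6\right)^{2} - 5 \left(- \frac{13}{3} - \frac{5}{3}\right)\right) = 1691 + \left(\left(1 - 6\right)^{2} - -30\right) = 1691 + \left(\left(-5\right)^{2} + 30\right) = 1691 + \left(25 + 30\right) = 1691 + 55 = 1746$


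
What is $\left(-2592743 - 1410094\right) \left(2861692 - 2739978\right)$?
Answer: $-487201302618$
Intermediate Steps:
$\left(-2592743 - 1410094\right) \left(2861692 - 2739978\right) = \left(-4002837\right) 121714 = -487201302618$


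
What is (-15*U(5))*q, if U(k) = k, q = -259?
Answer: 19425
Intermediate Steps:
(-15*U(5))*q = -15*5*(-259) = -75*(-259) = 19425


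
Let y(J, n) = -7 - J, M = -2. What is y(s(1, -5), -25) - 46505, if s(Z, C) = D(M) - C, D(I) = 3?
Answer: -46520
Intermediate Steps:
s(Z, C) = 3 - C
y(s(1, -5), -25) - 46505 = (-7 - (3 - 1*(-5))) - 46505 = (-7 - (3 + 5)) - 46505 = (-7 - 1*8) - 46505 = (-7 - 8) - 46505 = -15 - 46505 = -46520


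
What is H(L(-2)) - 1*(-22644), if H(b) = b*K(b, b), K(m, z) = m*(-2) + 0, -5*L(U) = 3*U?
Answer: 566028/25 ≈ 22641.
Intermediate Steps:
L(U) = -3*U/5
K(m, z) = -2*m (K(m, z) = -2*m + 0 = -2*m)
H(b) = -2*b**2 (H(b) = b*(-2*b) = -2*b**2)
H(L(-2)) - 1*(-22644) = -2*(-3/5*(-2))**2 - 1*(-22644) = -2*(6/5)**2 + 22644 = -2*36/25 + 22644 = -72/25 + 22644 = 566028/25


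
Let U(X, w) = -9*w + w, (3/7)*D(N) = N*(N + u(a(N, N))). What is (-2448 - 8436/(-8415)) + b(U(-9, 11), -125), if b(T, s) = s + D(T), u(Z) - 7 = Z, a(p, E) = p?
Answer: 30040929/935 ≈ 32129.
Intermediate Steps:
u(Z) = 7 + Z
D(N) = 7*N*(7 + 2*N)/3 (D(N) = 7*(N*(N + (7 + N)))/3 = 7*(N*(7 + 2*N))/3 = 7*N*(7 + 2*N)/3)
U(X, w) = -8*w
b(T, s) = s + 7*T*(7 + 2*T)/3
(-2448 - 8436/(-8415)) + b(U(-9, 11), -125) = (-2448 - 8436/(-8415)) + (-125 + 7*(-8*11)*(7 + 2*(-8*11))/3) = (-2448 - 8436*(-1/8415)) + (-125 + (7/3)*(-88)*(7 + 2*(-88))) = (-2448 + 2812/2805) + (-125 + (7/3)*(-88)*(7 - 176)) = -6863828/2805 + (-125 + (7/3)*(-88)*(-169)) = -6863828/2805 + (-125 + 104104/3) = -6863828/2805 + 103729/3 = 30040929/935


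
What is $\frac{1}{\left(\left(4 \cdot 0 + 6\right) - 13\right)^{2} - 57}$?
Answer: $- \frac{1}{8} \approx -0.125$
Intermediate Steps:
$\frac{1}{\left(\left(4 \cdot 0 + 6\right) - 13\right)^{2} - 57} = \frac{1}{\left(\left(0 + 6\right) - 13\right)^{2} - 57} = \frac{1}{\left(6 - 13\right)^{2} - 57} = \frac{1}{\left(-7\right)^{2} - 57} = \frac{1}{49 - 57} = \frac{1}{-8} = - \frac{1}{8}$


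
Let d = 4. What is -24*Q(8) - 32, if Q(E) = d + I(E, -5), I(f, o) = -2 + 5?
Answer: -200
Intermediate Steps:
I(f, o) = 3
Q(E) = 7 (Q(E) = 4 + 3 = 7)
-24*Q(8) - 32 = -24*7 - 32 = -168 - 32 = -200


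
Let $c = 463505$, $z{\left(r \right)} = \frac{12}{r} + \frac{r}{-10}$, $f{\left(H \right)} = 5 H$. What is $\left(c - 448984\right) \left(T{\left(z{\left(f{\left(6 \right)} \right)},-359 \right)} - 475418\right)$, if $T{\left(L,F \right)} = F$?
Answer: $-6908757817$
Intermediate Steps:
$z{\left(r \right)} = \frac{12}{r} - \frac{r}{10}$ ($z{\left(r \right)} = \frac{12}{r} + r \left(- \frac{1}{10}\right) = \frac{12}{r} - \frac{r}{10}$)
$\left(c - 448984\right) \left(T{\left(z{\left(f{\left(6 \right)} \right)},-359 \right)} - 475418\right) = \left(463505 - 448984\right) \left(-359 - 475418\right) = 14521 \left(-475777\right) = -6908757817$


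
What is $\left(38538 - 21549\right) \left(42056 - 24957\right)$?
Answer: $290494911$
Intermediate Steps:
$\left(38538 - 21549\right) \left(42056 - 24957\right) = 16989 \cdot 17099 = 290494911$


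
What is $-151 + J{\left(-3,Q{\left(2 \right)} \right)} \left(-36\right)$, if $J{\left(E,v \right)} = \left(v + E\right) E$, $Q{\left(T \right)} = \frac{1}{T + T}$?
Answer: $-448$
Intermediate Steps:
$Q{\left(T \right)} = \frac{1}{2 T}$
$J{\left(E,v \right)} = E \left(E + v\right)$ ($J{\left(E,v \right)} = \left(E + v\right) E = E \left(E + v\right)$)
$-151 + J{\left(-3,Q{\left(2 \right)} \right)} \left(-36\right) = -151 + - 3 \left(-3 + \frac{1}{2 \cdot 2}\right) \left(-36\right) = -151 + - 3 \left(-3 + \frac{1}{2} \cdot \frac{1}{2}\right) \left(-36\right) = -151 + - 3 \left(-3 + \frac{1}{4}\right) \left(-36\right) = -151 + \left(-3\right) \left(- \frac{11}{4}\right) \left(-36\right) = -151 + \frac{33}{4} \left(-36\right) = -151 - 297 = -448$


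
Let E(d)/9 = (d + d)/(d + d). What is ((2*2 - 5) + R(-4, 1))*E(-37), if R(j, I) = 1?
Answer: 0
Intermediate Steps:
E(d) = 9 (E(d) = 9*((d + d)/(d + d)) = 9*((2*d)/((2*d))) = 9*((2*d)*(1/(2*d))) = 9*1 = 9)
((2*2 - 5) + R(-4, 1))*E(-37) = ((2*2 - 5) + 1)*9 = ((4 - 5) + 1)*9 = (-1 + 1)*9 = 0*9 = 0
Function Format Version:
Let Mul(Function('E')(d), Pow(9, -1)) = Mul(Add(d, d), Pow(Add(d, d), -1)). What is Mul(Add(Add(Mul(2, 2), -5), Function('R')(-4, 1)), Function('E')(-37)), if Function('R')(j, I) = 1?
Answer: 0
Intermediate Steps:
Function('E')(d) = 9 (Function('E')(d) = Mul(9, Mul(Add(d, d), Pow(Add(d, d), -1))) = Mul(9, Mul(Mul(2, d), Pow(Mul(2, d), -1))) = Mul(9, Mul(Mul(2, d), Mul(Rational(1, 2), Pow(d, -1)))) = Mul(9, 1) = 9)
Mul(Add(Add(Mul(2, 2), -5), Function('R')(-4, 1)), Function('E')(-37)) = Mul(Add(Add(Mul(2, 2), -5), 1), 9) = Mul(Add(Add(4, -5), 1), 9) = Mul(Add(-1, 1), 9) = Mul(0, 9) = 0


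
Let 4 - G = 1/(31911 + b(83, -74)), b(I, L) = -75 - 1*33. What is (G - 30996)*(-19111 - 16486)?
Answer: 35085776425469/31803 ≈ 1.1032e+9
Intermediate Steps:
b(I, L) = -108 (b(I, L) = -75 - 33 = -108)
G = 127211/31803 (G = 4 - 1/(31911 - 108) = 4 - 1/31803 = 127211/31803 ≈ 4.0000)
(G - 30996)*(-19111 - 16486) = (127211/31803 - 30996)*(-19111 - 16486) = -985638577/31803*(-35597) = 35085776425469/31803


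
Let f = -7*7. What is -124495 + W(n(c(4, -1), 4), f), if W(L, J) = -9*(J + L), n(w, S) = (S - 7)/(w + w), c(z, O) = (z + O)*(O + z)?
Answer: -248105/2 ≈ -1.2405e+5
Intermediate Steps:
f = -49
c(z, O) = (O + z)² (c(z, O) = (O + z)*(O + z) = (O + z)²)
n(w, S) = (-7 + S)/(2*w) (n(w, S) = (-7 + S)/((2*w)) = (-7 + S)*(1/(2*w)) = (-7 + S)/(2*w))
W(L, J) = -9*J - 9*L
-124495 + W(n(c(4, -1), 4), f) = -124495 + (-9*(-49) - 9*(-7 + 4)/(2*((-1 + 4)²))) = -124495 + (441 - 9*(-3)/(2*(3²))) = -124495 + (441 - 9*(-3)/(2*9)) = -124495 + (441 - 9*(-⅙)) = -124495 + (441 + 3/2) = -124495 + 885/2 = -248105/2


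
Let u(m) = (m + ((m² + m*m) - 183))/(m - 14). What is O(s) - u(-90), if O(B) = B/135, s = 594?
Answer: 81923/520 ≈ 157.54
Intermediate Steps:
O(B) = B/135 (O(B) = B*(1/135) = B/135)
u(m) = (-183 + m + 2*m²)/(-14 + m) (u(m) = (m + ((m² + m²) - 183))/(-14 + m) = (m + (2*m² - 183))/(-14 + m) = (m + (-183 + 2*m²))/(-14 + m) = (-183 + m + 2*m²)/(-14 + m))
O(s) - u(-90) = (1/135)*594 - (-183 - 90 + 2*(-90)²)/(-14 - 90) = 22/5 - (-183 - 90 + 2*8100)/(-104) = 22/5 - (-1)*(-183 - 90 + 16200)/104 = 22/5 - (-1)*15927/104 = 22/5 - 1*(-15927/104) = 22/5 + 15927/104 = 81923/520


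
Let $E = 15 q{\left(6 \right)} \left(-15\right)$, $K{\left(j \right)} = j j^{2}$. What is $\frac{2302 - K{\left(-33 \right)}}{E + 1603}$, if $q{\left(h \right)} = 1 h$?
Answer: $\frac{38239}{253} \approx 151.14$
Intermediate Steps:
$K{\left(j \right)} = j^{3}$
$q{\left(h \right)} = h$
$E = -1350$ ($E = 15 \cdot 6 \left(-15\right) = 90 \left(-15\right) = -1350$)
$\frac{2302 - K{\left(-33 \right)}}{E + 1603} = \frac{2302 - \left(-33\right)^{3}}{-1350 + 1603} = \frac{2302 - -35937}{253} = \left(2302 + 35937\right) \frac{1}{253} = 38239 \cdot \frac{1}{253} = \frac{38239}{253}$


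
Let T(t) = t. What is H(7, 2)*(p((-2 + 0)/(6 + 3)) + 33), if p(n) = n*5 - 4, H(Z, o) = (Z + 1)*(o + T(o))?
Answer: 8032/9 ≈ 892.44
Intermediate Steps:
H(Z, o) = 2*o*(1 + Z) (H(Z, o) = (Z + 1)*(o + o) = (1 + Z)*(2*o) = 2*o*(1 + Z))
p(n) = -4 + 5*n (p(n) = 5*n - 4 = -4 + 5*n)
H(7, 2)*(p((-2 + 0)/(6 + 3)) + 33) = (2*2*(1 + 7))*((-4 + 5*((-2 + 0)/(6 + 3))) + 33) = (2*2*8)*((-4 + 5*(-2/9)) + 33) = 32*((-4 + 5*(-2*⅑)) + 33) = 32*((-4 + 5*(-2/9)) + 33) = 32*((-4 - 10/9) + 33) = 32*(-46/9 + 33) = 32*(251/9) = 8032/9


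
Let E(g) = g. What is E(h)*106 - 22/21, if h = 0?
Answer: -22/21 ≈ -1.0476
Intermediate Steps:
E(h)*106 - 22/21 = 0*106 - 22/21 = 0 - 22*1/21 = 0 - 22/21 = -22/21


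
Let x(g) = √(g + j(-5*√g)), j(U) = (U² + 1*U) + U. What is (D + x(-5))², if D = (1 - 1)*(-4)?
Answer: -130 - 10*I*√5 ≈ -130.0 - 22.361*I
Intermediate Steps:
D = 0 (D = 0*(-4) = 0)
j(U) = U² + 2*U (j(U) = (U² + U) + U = (U + U²) + U = U² + 2*U)
x(g) = √(g - 5*√g*(2 - 5*√g)) (x(g) = √(g + (-5*√g)*(2 - 5*√g)) = √(g - 5*√g*(2 - 5*√g)))
(D + x(-5))² = (0 + √(-10*I*√5 + 26*(-5)))² = (0 + √(-10*I*√5 - 130))² = (0 + √(-130 - 10*I*√5))² = (√(-130 - 10*I*√5))² = -130 - 10*I*√5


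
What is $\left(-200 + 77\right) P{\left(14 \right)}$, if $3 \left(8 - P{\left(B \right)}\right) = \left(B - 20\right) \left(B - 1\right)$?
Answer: $-4182$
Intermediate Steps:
$P{\left(B \right)} = 8 - \frac{\left(-1 + B\right) \left(-20 + B\right)}{3}$ ($P{\left(B \right)} = 8 - \frac{\left(B - 20\right) \left(B - 1\right)}{3} = 8 - \frac{\left(-20 + B\right) \left(-1 + B\right)}{3} = 8 - \frac{\left(-1 + B\right) \left(-20 + B\right)}{3}$)
$\left(-200 + 77\right) P{\left(14 \right)} = \left(-200 + 77\right) \left(\frac{4}{3} + 7 \cdot 14 - \frac{14^{2}}{3}\right) = - 123 \left(\frac{4}{3} + 98 - \frac{196}{3}\right) = \left(-123\right) 34 = -4182$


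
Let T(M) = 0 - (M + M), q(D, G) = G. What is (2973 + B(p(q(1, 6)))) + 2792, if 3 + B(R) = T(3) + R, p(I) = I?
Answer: 5762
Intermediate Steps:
T(M) = -2*M (T(M) = 0 - 2*M = -2*M)
B(R) = -9 + R (B(R) = -3 + (-2*3 + R) = -3 + (-6 + R) = -9 + R)
(2973 + B(p(q(1, 6)))) + 2792 = (2973 + (-9 + 6)) + 2792 = (2973 - 3) + 2792 = 2970 + 2792 = 5762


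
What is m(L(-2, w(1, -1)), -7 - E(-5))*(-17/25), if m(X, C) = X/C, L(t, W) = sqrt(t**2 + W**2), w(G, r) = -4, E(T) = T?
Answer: 17*sqrt(5)/25 ≈ 1.5205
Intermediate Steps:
L(t, W) = sqrt(W**2 + t**2)
m(L(-2, w(1, -1)), -7 - E(-5))*(-17/25) = (sqrt((-4)**2 + (-2)**2)/(-7 - 1*(-5)))*(-17/25) = (sqrt(16 + 4)/(-7 + 5))*(-17*1/25) = (sqrt(20)/(-2))*(-17/25) = ((2*sqrt(5))*(-1/2))*(-17/25) = -sqrt(5)*(-17/25) = 17*sqrt(5)/25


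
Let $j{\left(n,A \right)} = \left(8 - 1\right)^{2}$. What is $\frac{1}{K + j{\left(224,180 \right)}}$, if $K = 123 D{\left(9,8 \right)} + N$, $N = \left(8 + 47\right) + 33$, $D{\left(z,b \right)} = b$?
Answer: $\frac{1}{1121} \approx 0.00089206$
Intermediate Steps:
$j{\left(n,A \right)} = 49$ ($j{\left(n,A \right)} = 7^{2} = 49$)
$N = 88$ ($N = 55 + 33 = 88$)
$K = 1072$ ($K = 123 \cdot 8 + 88 = 984 + 88 = 1072$)
$\frac{1}{K + j{\left(224,180 \right)}} = \frac{1}{1072 + 49} = \frac{1}{1121}$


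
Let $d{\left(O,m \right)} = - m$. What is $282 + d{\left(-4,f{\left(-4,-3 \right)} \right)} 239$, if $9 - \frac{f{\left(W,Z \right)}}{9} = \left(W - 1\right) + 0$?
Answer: $-29832$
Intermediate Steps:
$f{\left(W,Z \right)} = 90 - 9 W$ ($f{\left(W,Z \right)} = 81 - 9 \left(\left(W - 1\right) + 0\right) = 81 - 9 \left(\left(-1 + W\right) + 0\right) = 81 - 9 \left(-1 + W\right) = 81 - \left(-9 + 9 W\right) = 90 - 9 W$)
$282 + d{\left(-4,f{\left(-4,-3 \right)} \right)} 239 = 282 + - (90 - -36) 239 = 282 + - (90 + 36) 239 = 282 + \left(-1\right) 126 \cdot 239 = 282 - 30114 = -29832$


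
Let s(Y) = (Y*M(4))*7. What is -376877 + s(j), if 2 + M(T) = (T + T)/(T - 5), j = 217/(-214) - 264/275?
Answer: -201555268/535 ≈ -3.7674e+5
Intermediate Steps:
j = -10561/5350 (j = 217*(-1/214) - 264*1/275 = -217/214 - 24/25 = -10561/5350 ≈ -1.9740)
M(T) = -2 + 2*T/(-5 + T) (M(T) = -2 + (T + T)/(T - 5) = -2 + (2*T)/(-5 + T) = -2 + 2*T/(-5 + T))
s(Y) = -70*Y (s(Y) = (Y*(10/(-5 + 4)))*7 = (Y*(10/(-1)))*7 = (Y*(10*(-1)))*7 = (Y*(-10))*7 = -10*Y*7 = -70*Y)
-376877 + s(j) = -376877 - 70*(-10561/5350) = -376877 + 73927/535 = -201555268/535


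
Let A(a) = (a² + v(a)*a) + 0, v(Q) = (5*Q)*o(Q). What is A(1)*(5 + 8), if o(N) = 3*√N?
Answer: 208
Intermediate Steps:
v(Q) = 15*Q^(3/2) (v(Q) = (5*Q)*(3*√Q) = 15*Q^(3/2))
A(a) = a² + 15*a^(5/2) (A(a) = (a² + (15*a^(3/2))*a) + 0 = (a² + 15*a^(5/2)) + 0 = a² + 15*a^(5/2))
A(1)*(5 + 8) = (1*(1 + 15*1^(3/2)))*(5 + 8) = (1*(1 + 15*1))*13 = (1*(1 + 15))*13 = (1*16)*13 = 16*13 = 208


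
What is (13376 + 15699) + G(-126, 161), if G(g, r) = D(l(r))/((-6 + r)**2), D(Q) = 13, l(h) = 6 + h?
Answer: 698526888/24025 ≈ 29075.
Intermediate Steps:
G(g, r) = 13/(-6 + r)**2 (G(g, r) = 13/((-6 + r)**2) = 13/(-6 + r)**2)
(13376 + 15699) + G(-126, 161) = (13376 + 15699) + 13/(-6 + 161)**2 = 29075 + 13/155**2 = 29075 + 13*(1/24025) = 29075 + 13/24025 = 698526888/24025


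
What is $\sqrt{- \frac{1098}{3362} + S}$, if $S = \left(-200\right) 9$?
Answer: $\frac{3 i \sqrt{336261}}{41} \approx 42.43 i$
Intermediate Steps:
$S = -1800$
$\sqrt{- \frac{1098}{3362} + S} = \sqrt{- \frac{1098}{3362} - 1800} = \sqrt{\left(-1098\right) \frac{1}{3362} - 1800} = \sqrt{- \frac{549}{1681} - 1800} = \sqrt{- \frac{3026349}{1681}} = \frac{3 i \sqrt{336261}}{41}$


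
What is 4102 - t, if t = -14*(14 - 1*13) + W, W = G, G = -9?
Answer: 4125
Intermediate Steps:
W = -9
t = -23 (t = -14*(14 - 1*13) - 9 = -14*(14 - 13) - 9 = -14*1 - 9 = -14 - 9 = -23)
4102 - t = 4102 - 1*(-23) = 4102 + 23 = 4125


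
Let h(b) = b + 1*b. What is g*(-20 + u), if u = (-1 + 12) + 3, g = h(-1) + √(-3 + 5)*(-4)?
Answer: 12 + 24*√2 ≈ 45.941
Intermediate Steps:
h(b) = 2*b (h(b) = b + b = 2*b)
g = -2 - 4*√2 (g = 2*(-1) + √(-3 + 5)*(-4) = -2 + √2*(-4) = -2 - 4*√2 ≈ -7.6569)
u = 14 (u = 11 + 3 = 14)
g*(-20 + u) = (-2 - 4*√2)*(-20 + 14) = (-2 - 4*√2)*(-6) = 12 + 24*√2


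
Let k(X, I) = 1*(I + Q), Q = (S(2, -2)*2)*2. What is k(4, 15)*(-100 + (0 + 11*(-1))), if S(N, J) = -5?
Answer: 555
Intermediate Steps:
Q = -20 (Q = -5*2*2 = -10*2 = -20)
k(X, I) = -20 + I (k(X, I) = 1*(I - 20) = 1*(-20 + I) = -20 + I)
k(4, 15)*(-100 + (0 + 11*(-1))) = (-20 + 15)*(-100 + (0 + 11*(-1))) = -5*(-100 + (0 - 11)) = -5*(-100 - 11) = -5*(-111) = 555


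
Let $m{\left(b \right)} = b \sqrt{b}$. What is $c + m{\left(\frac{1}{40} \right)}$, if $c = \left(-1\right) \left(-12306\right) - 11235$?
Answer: $1071 + \frac{\sqrt{10}}{800} \approx 1071.0$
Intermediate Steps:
$m{\left(b \right)} = b^{\frac{3}{2}}$
$c = 1071$ ($c = 12306 - 11235 = 1071$)
$c + m{\left(\frac{1}{40} \right)} = 1071 + \left(\frac{1}{40}\right)^{\frac{3}{2}} = 1071 + \frac{\sqrt{10}}{800}$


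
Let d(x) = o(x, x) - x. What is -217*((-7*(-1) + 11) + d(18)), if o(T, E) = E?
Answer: -3906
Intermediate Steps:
d(x) = 0 (d(x) = x - x = 0)
-217*((-7*(-1) + 11) + d(18)) = -217*((-7*(-1) + 11) + 0) = -217*((7 + 11) + 0) = -217*(18 + 0) = -217*18 = -3906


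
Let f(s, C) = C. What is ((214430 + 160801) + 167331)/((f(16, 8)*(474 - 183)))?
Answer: 90427/388 ≈ 233.06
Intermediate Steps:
((214430 + 160801) + 167331)/((f(16, 8)*(474 - 183))) = ((214430 + 160801) + 167331)/((8*(474 - 183))) = (375231 + 167331)/((8*291)) = 542562/2328 = 542562*(1/2328) = 90427/388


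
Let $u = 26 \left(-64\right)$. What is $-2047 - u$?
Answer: $-383$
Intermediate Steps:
$u = -1664$
$-2047 - u = -2047 - -1664 = -2047 + 1664 = -383$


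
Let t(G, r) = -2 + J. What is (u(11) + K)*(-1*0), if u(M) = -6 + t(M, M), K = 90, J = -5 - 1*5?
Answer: 0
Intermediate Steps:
J = -10 (J = -5 - 5 = -10)
t(G, r) = -12 (t(G, r) = -2 - 10 = -12)
u(M) = -18 (u(M) = -6 - 12 = -18)
(u(11) + K)*(-1*0) = (-18 + 90)*(-1*0) = 72*0 = 0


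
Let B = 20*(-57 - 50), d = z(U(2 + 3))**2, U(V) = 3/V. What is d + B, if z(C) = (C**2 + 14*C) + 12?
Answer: -1068139/625 ≈ -1709.0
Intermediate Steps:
z(C) = 12 + C**2 + 14*C
d = 269361/625 (d = (12 + (3/(2 + 3))**2 + 14*(3/(2 + 3)))**2 = (12 + (3/5)**2 + 14*(3/5))**2 = (12 + 9/25 + 42/5)**2 = (519/25)**2 = 269361/625 ≈ 430.98)
B = -2140 (B = 20*(-107) = -2140)
d + B = 269361/625 - 2140 = -1068139/625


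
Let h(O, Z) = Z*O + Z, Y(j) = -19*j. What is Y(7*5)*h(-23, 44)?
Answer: 643720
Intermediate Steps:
h(O, Z) = Z + O*Z (h(O, Z) = O*Z + Z = Z + O*Z)
Y(7*5)*h(-23, 44) = (-133*5)*(44*(1 - 23)) = (-19*35)*(44*(-22)) = -665*(-968) = 643720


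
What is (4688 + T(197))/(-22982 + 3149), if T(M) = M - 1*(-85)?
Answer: -4970/19833 ≈ -0.25059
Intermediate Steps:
T(M) = 85 + M (T(M) = M + 85 = 85 + M)
(4688 + T(197))/(-22982 + 3149) = (4688 + (85 + 197))/(-22982 + 3149) = (4688 + 282)/(-19833) = 4970*(-1/19833) = -4970/19833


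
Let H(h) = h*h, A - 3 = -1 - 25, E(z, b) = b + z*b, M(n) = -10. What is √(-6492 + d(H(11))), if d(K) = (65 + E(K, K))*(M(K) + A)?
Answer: 3*I*√55087 ≈ 704.12*I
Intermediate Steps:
E(z, b) = b + b*z
A = -23 (A = 3 + (-1 - 25) = 3 - 26 = -23)
H(h) = h²
d(K) = -2145 - 33*K*(1 + K) (d(K) = (65 + K*(1 + K))*(-10 - 23) = (65 + K*(1 + K))*(-33) = -2145 - 33*K*(1 + K))
√(-6492 + d(H(11))) = √(-6492 + (-2145 - 33*11²*(1 + 11²))) = √(-6492 + (-2145 - 33*121*(1 + 121))) = √(-6492 + (-2145 - 33*121*122)) = √(-6492 + (-2145 - 487146)) = √(-6492 - 489291) = √(-495783) = 3*I*√55087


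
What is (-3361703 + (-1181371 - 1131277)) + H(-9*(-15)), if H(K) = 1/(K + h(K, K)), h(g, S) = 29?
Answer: -930593563/164 ≈ -5.6744e+6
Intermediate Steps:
H(K) = 1/(29 + K) (H(K) = 1/(K + 29) = 1/(29 + K))
(-3361703 + (-1181371 - 1131277)) + H(-9*(-15)) = (-3361703 + (-1181371 - 1131277)) + 1/(29 - 9*(-15)) = (-3361703 - 2312648) + 1/(29 + 135) = -5674351 + 1/164 = -930593563/164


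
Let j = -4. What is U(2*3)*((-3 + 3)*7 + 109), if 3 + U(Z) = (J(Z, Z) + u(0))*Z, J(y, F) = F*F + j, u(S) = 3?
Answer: 22563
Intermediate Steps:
J(y, F) = -4 + F**2 (J(y, F) = F*F - 4 = F**2 - 4 = -4 + F**2)
U(Z) = -3 + Z*(-1 + Z**2) (U(Z) = -3 + ((-4 + Z**2) + 3)*Z = -3 + (-1 + Z**2)*Z = -3 + Z*(-1 + Z**2))
U(2*3)*((-3 + 3)*7 + 109) = (-3 + (2*3)**3 - 2*3)*((-3 + 3)*7 + 109) = (-3 + 6**3 - 1*6)*(0*7 + 109) = (-3 + 216 - 6)*(0 + 109) = 207*109 = 22563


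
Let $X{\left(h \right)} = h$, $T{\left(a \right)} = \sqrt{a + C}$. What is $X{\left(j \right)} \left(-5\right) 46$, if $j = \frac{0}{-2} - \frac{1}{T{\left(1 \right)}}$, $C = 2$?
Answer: $\frac{230 \sqrt{3}}{3} \approx 132.79$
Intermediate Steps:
$T{\left(a \right)} = \sqrt{2 + a}$ ($T{\left(a \right)} = \sqrt{a + 2} = \sqrt{2 + a}$)
$j = - \frac{\sqrt{3}}{3}$ ($j = \frac{0}{-2} - \frac{1}{\sqrt{2 + 1}} = 0 \left(- \frac{1}{2}\right) - \frac{1}{\sqrt{3}} = 0 - \frac{\sqrt{3}}{3} = - \frac{\sqrt{3}}{3} \approx -0.57735$)
$X{\left(j \right)} \left(-5\right) 46 = - \frac{\sqrt{3}}{3} \left(-5\right) 46 = \frac{5 \sqrt{3}}{3} \cdot 46 = \frac{230 \sqrt{3}}{3}$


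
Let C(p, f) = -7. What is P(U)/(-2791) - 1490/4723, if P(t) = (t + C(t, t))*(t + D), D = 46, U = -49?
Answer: -4952054/13181893 ≈ -0.37567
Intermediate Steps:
P(t) = (-7 + t)*(46 + t) (P(t) = (t - 7)*(t + 46) = (-7 + t)*(46 + t))
P(U)/(-2791) - 1490/4723 = (-322 + (-49)² + 39*(-49))/(-2791) - 1490/4723 = (-322 + 2401 - 1911)*(-1/2791) - 1490*1/4723 = 168*(-1/2791) - 1490/4723 = -168/2791 - 1490/4723 = -4952054/13181893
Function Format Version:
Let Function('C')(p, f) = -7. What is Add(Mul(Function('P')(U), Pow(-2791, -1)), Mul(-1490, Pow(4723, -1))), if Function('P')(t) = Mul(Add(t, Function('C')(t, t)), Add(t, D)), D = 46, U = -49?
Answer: Rational(-4952054, 13181893) ≈ -0.37567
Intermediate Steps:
Function('P')(t) = Mul(Add(-7, t), Add(46, t)) (Function('P')(t) = Mul(Add(t, -7), Add(t, 46)) = Mul(Add(-7, t), Add(46, t)))
Add(Mul(Function('P')(U), Pow(-2791, -1)), Mul(-1490, Pow(4723, -1))) = Add(Mul(Add(-322, Pow(-49, 2), Mul(39, -49)), Pow(-2791, -1)), Mul(-1490, Pow(4723, -1))) = Add(Mul(Add(-322, 2401, -1911), Rational(-1, 2791)), Mul(-1490, Rational(1, 4723))) = Add(Mul(168, Rational(-1, 2791)), Rational(-1490, 4723)) = Add(Rational(-168, 2791), Rational(-1490, 4723)) = Rational(-4952054, 13181893)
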